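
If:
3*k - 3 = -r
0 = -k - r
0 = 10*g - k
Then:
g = 3/20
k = 3/2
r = -3/2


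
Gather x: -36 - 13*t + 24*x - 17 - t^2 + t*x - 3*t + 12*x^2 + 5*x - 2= -t^2 - 16*t + 12*x^2 + x*(t + 29) - 55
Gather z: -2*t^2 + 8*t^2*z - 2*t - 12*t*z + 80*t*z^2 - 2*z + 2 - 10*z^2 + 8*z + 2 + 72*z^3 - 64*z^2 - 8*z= -2*t^2 - 2*t + 72*z^3 + z^2*(80*t - 74) + z*(8*t^2 - 12*t - 2) + 4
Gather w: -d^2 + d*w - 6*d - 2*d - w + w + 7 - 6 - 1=-d^2 + d*w - 8*d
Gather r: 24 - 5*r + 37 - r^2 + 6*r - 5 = -r^2 + r + 56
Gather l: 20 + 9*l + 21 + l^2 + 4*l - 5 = l^2 + 13*l + 36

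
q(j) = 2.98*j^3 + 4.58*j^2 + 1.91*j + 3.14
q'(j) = 8.94*j^2 + 9.16*j + 1.91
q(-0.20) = 2.92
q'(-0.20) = 0.44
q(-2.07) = -7.62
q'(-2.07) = 21.26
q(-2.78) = -30.80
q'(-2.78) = 45.54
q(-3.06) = -45.20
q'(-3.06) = 57.59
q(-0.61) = 3.00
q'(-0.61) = -0.35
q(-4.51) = -185.68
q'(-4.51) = 142.44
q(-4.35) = -163.80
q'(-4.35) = 131.23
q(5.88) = 778.55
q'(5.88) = 364.87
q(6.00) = 823.16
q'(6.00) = 378.71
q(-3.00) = -41.83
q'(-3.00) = 54.89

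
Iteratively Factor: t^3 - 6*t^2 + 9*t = (t)*(t^2 - 6*t + 9) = t*(t - 3)*(t - 3)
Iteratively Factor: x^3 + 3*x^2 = (x)*(x^2 + 3*x) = x*(x + 3)*(x)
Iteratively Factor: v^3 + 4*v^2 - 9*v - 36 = (v - 3)*(v^2 + 7*v + 12) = (v - 3)*(v + 3)*(v + 4)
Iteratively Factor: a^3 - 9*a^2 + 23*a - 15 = (a - 5)*(a^2 - 4*a + 3) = (a - 5)*(a - 1)*(a - 3)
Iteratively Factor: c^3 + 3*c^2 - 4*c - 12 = (c + 2)*(c^2 + c - 6) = (c - 2)*(c + 2)*(c + 3)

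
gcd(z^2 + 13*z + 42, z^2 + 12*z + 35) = z + 7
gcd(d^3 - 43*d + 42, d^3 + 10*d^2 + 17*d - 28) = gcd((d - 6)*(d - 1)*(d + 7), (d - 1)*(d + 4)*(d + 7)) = d^2 + 6*d - 7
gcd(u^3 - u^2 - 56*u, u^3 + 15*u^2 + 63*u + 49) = u + 7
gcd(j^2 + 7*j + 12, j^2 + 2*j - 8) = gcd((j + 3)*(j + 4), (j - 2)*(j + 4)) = j + 4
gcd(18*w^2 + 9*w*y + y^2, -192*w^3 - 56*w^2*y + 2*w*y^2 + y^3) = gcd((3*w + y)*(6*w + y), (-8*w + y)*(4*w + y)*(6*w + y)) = 6*w + y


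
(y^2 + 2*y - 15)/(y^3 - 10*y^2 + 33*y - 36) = (y + 5)/(y^2 - 7*y + 12)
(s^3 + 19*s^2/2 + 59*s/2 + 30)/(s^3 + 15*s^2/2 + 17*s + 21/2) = (2*s^2 + 13*s + 20)/(2*s^2 + 9*s + 7)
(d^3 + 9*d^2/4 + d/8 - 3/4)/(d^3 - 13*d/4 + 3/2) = (4*d + 3)/(2*(2*d - 3))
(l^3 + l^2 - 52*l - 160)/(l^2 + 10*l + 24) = (l^2 - 3*l - 40)/(l + 6)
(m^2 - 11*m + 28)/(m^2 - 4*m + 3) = (m^2 - 11*m + 28)/(m^2 - 4*m + 3)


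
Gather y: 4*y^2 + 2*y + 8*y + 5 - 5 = 4*y^2 + 10*y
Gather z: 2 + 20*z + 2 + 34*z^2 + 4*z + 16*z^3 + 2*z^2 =16*z^3 + 36*z^2 + 24*z + 4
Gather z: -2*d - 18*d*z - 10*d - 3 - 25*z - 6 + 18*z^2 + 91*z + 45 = -12*d + 18*z^2 + z*(66 - 18*d) + 36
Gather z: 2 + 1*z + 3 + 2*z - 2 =3*z + 3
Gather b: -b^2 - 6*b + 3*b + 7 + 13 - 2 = -b^2 - 3*b + 18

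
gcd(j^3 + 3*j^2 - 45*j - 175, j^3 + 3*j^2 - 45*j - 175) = j^3 + 3*j^2 - 45*j - 175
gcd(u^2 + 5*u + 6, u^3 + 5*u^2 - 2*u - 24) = u + 3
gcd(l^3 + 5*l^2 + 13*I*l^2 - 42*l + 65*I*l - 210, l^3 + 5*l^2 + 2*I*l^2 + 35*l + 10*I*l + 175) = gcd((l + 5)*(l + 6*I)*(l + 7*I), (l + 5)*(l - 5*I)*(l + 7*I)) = l^2 + l*(5 + 7*I) + 35*I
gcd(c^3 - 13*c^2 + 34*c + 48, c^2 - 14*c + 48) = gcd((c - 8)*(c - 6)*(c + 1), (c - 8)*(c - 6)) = c^2 - 14*c + 48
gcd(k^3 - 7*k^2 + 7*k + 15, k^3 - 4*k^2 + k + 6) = k^2 - 2*k - 3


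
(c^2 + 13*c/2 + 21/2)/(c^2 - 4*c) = (2*c^2 + 13*c + 21)/(2*c*(c - 4))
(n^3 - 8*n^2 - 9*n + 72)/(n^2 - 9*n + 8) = (n^2 - 9)/(n - 1)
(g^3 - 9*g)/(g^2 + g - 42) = g*(g^2 - 9)/(g^2 + g - 42)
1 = 1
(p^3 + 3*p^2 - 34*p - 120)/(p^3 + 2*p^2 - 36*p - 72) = (p^2 + 9*p + 20)/(p^2 + 8*p + 12)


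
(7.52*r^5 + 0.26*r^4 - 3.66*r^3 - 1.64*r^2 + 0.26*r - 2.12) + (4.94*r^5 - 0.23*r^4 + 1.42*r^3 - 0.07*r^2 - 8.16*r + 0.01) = 12.46*r^5 + 0.03*r^4 - 2.24*r^3 - 1.71*r^2 - 7.9*r - 2.11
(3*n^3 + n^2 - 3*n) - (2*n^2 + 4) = 3*n^3 - n^2 - 3*n - 4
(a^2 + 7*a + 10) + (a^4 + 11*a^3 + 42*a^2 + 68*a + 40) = a^4 + 11*a^3 + 43*a^2 + 75*a + 50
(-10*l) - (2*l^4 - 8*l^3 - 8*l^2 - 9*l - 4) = -2*l^4 + 8*l^3 + 8*l^2 - l + 4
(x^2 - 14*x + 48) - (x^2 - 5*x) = 48 - 9*x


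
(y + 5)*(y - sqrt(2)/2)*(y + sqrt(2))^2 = y^4 + 3*sqrt(2)*y^3/2 + 5*y^3 + 15*sqrt(2)*y^2/2 - sqrt(2)*y - 5*sqrt(2)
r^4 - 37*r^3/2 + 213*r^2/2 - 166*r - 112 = (r - 8)*(r - 7)*(r - 4)*(r + 1/2)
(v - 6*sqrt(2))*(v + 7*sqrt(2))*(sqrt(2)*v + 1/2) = sqrt(2)*v^3 + 5*v^2/2 - 167*sqrt(2)*v/2 - 42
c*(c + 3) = c^2 + 3*c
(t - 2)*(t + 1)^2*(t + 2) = t^4 + 2*t^3 - 3*t^2 - 8*t - 4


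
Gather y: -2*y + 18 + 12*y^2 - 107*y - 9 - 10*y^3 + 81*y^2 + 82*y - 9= -10*y^3 + 93*y^2 - 27*y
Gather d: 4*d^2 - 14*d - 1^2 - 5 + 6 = 4*d^2 - 14*d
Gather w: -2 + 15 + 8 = 21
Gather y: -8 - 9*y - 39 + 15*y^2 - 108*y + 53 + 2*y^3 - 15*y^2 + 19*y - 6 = 2*y^3 - 98*y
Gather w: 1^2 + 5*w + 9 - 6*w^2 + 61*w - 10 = -6*w^2 + 66*w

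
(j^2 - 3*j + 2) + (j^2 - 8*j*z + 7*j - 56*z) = 2*j^2 - 8*j*z + 4*j - 56*z + 2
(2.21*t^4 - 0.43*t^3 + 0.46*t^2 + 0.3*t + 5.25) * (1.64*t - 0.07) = 3.6244*t^5 - 0.8599*t^4 + 0.7845*t^3 + 0.4598*t^2 + 8.589*t - 0.3675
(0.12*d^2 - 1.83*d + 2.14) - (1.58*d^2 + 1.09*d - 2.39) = -1.46*d^2 - 2.92*d + 4.53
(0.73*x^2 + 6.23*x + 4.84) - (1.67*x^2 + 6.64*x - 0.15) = -0.94*x^2 - 0.409999999999999*x + 4.99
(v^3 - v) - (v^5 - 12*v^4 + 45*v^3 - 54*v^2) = -v^5 + 12*v^4 - 44*v^3 + 54*v^2 - v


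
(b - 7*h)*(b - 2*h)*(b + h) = b^3 - 8*b^2*h + 5*b*h^2 + 14*h^3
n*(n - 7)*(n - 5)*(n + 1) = n^4 - 11*n^3 + 23*n^2 + 35*n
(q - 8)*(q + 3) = q^2 - 5*q - 24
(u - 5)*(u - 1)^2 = u^3 - 7*u^2 + 11*u - 5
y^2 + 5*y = y*(y + 5)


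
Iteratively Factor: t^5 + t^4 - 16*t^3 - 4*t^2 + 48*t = (t + 4)*(t^4 - 3*t^3 - 4*t^2 + 12*t) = (t + 2)*(t + 4)*(t^3 - 5*t^2 + 6*t) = (t - 2)*(t + 2)*(t + 4)*(t^2 - 3*t) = (t - 3)*(t - 2)*(t + 2)*(t + 4)*(t)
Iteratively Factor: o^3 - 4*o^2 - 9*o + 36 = (o - 4)*(o^2 - 9) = (o - 4)*(o + 3)*(o - 3)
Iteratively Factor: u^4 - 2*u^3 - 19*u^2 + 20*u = (u - 5)*(u^3 + 3*u^2 - 4*u) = (u - 5)*(u - 1)*(u^2 + 4*u) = (u - 5)*(u - 1)*(u + 4)*(u)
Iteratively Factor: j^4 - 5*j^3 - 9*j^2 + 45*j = (j + 3)*(j^3 - 8*j^2 + 15*j) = j*(j + 3)*(j^2 - 8*j + 15) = j*(j - 3)*(j + 3)*(j - 5)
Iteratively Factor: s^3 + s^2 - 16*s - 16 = (s + 4)*(s^2 - 3*s - 4) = (s + 1)*(s + 4)*(s - 4)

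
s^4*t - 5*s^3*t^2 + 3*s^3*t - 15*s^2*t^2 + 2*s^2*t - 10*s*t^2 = s*(s + 2)*(s - 5*t)*(s*t + t)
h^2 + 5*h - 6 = (h - 1)*(h + 6)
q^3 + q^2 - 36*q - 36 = (q - 6)*(q + 1)*(q + 6)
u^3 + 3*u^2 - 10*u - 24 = (u - 3)*(u + 2)*(u + 4)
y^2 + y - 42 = (y - 6)*(y + 7)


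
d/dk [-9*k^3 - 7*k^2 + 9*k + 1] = -27*k^2 - 14*k + 9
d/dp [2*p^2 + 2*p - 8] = 4*p + 2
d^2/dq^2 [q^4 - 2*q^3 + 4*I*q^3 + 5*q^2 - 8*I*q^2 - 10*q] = 12*q^2 + q*(-12 + 24*I) + 10 - 16*I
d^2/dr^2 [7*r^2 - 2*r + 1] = 14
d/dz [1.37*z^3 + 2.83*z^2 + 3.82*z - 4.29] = 4.11*z^2 + 5.66*z + 3.82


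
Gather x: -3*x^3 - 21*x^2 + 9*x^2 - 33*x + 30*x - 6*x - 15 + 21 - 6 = -3*x^3 - 12*x^2 - 9*x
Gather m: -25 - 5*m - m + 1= -6*m - 24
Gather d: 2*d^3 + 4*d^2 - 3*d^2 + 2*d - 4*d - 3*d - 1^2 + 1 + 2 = 2*d^3 + d^2 - 5*d + 2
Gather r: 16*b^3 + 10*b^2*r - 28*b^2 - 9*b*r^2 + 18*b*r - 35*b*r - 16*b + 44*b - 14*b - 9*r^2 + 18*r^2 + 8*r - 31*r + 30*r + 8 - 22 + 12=16*b^3 - 28*b^2 + 14*b + r^2*(9 - 9*b) + r*(10*b^2 - 17*b + 7) - 2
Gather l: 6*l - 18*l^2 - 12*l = -18*l^2 - 6*l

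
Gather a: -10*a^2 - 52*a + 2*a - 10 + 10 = -10*a^2 - 50*a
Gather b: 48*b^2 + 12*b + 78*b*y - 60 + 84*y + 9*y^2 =48*b^2 + b*(78*y + 12) + 9*y^2 + 84*y - 60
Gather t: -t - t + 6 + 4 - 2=8 - 2*t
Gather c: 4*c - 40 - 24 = 4*c - 64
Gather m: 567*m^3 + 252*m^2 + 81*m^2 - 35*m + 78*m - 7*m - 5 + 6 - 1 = 567*m^3 + 333*m^2 + 36*m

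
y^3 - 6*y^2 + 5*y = y*(y - 5)*(y - 1)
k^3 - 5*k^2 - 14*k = k*(k - 7)*(k + 2)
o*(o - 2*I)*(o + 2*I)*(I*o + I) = I*o^4 + I*o^3 + 4*I*o^2 + 4*I*o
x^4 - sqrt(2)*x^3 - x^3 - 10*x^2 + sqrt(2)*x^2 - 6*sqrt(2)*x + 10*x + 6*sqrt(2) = (x - 1)*(x - 3*sqrt(2))*(x + sqrt(2))^2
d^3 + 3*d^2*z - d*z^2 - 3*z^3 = (d - z)*(d + z)*(d + 3*z)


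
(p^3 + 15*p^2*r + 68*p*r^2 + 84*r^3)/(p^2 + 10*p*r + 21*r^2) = (p^2 + 8*p*r + 12*r^2)/(p + 3*r)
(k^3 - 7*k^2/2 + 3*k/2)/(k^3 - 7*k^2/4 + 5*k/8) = 4*(k - 3)/(4*k - 5)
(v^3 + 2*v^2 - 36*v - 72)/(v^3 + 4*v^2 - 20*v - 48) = (v - 6)/(v - 4)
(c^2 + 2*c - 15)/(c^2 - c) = (c^2 + 2*c - 15)/(c*(c - 1))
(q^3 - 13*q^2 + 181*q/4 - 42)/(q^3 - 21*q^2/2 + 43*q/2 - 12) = (q - 7/2)/(q - 1)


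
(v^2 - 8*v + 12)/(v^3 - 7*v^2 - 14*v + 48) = (v - 6)/(v^2 - 5*v - 24)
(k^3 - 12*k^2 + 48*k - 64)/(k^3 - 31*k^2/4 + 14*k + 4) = 4*(k - 4)/(4*k + 1)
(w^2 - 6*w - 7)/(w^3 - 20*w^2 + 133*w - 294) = (w + 1)/(w^2 - 13*w + 42)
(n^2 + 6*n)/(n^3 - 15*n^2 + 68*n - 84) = n*(n + 6)/(n^3 - 15*n^2 + 68*n - 84)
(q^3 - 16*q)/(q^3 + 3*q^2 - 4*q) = (q - 4)/(q - 1)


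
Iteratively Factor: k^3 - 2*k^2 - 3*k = (k - 3)*(k^2 + k) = k*(k - 3)*(k + 1)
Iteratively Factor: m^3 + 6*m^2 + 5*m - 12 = (m + 3)*(m^2 + 3*m - 4) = (m + 3)*(m + 4)*(m - 1)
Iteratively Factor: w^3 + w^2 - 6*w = (w - 2)*(w^2 + 3*w) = w*(w - 2)*(w + 3)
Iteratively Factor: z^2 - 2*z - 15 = (z - 5)*(z + 3)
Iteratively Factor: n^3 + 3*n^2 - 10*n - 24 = (n + 2)*(n^2 + n - 12) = (n + 2)*(n + 4)*(n - 3)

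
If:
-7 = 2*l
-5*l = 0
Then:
No Solution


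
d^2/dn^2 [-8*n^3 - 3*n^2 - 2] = -48*n - 6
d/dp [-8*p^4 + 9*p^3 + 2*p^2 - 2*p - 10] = -32*p^3 + 27*p^2 + 4*p - 2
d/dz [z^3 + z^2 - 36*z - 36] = 3*z^2 + 2*z - 36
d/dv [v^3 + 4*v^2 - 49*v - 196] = 3*v^2 + 8*v - 49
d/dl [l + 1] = 1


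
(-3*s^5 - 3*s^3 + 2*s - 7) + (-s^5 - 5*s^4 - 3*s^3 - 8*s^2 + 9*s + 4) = -4*s^5 - 5*s^4 - 6*s^3 - 8*s^2 + 11*s - 3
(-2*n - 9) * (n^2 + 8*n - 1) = -2*n^3 - 25*n^2 - 70*n + 9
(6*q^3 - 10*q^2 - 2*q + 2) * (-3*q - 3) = -18*q^4 + 12*q^3 + 36*q^2 - 6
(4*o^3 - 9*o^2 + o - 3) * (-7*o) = -28*o^4 + 63*o^3 - 7*o^2 + 21*o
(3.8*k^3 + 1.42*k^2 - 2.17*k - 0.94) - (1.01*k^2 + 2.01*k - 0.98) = 3.8*k^3 + 0.41*k^2 - 4.18*k + 0.04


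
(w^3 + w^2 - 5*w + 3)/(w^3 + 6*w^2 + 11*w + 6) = (w^2 - 2*w + 1)/(w^2 + 3*w + 2)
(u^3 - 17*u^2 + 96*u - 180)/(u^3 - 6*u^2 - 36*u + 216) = (u - 5)/(u + 6)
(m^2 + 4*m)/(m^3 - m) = (m + 4)/(m^2 - 1)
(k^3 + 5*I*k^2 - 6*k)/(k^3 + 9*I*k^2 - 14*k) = (k + 3*I)/(k + 7*I)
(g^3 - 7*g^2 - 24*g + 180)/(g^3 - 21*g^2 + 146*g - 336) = (g^2 - g - 30)/(g^2 - 15*g + 56)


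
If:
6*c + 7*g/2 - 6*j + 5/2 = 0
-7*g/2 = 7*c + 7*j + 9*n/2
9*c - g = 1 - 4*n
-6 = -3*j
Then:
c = 1550/619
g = -977/619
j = 2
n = -3577/619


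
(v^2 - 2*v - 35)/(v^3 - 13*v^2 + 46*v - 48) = (v^2 - 2*v - 35)/(v^3 - 13*v^2 + 46*v - 48)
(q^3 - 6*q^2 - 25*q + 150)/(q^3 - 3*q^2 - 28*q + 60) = (q - 5)/(q - 2)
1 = 1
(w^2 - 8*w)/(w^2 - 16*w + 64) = w/(w - 8)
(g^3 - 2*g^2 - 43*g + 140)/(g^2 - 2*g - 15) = (g^2 + 3*g - 28)/(g + 3)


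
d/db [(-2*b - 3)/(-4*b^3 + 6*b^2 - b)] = (-16*b^3 - 24*b^2 + 36*b - 3)/(b^2*(16*b^4 - 48*b^3 + 44*b^2 - 12*b + 1))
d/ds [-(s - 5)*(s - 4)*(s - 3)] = -3*s^2 + 24*s - 47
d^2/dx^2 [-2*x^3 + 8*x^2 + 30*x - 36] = 16 - 12*x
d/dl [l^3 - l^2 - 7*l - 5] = 3*l^2 - 2*l - 7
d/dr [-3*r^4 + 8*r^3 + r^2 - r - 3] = -12*r^3 + 24*r^2 + 2*r - 1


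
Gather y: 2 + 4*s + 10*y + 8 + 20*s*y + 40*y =4*s + y*(20*s + 50) + 10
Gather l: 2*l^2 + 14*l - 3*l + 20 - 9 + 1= 2*l^2 + 11*l + 12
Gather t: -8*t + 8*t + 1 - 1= 0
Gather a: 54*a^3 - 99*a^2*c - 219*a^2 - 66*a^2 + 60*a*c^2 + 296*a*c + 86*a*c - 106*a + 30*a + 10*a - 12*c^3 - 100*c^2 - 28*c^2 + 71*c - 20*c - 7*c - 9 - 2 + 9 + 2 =54*a^3 + a^2*(-99*c - 285) + a*(60*c^2 + 382*c - 66) - 12*c^3 - 128*c^2 + 44*c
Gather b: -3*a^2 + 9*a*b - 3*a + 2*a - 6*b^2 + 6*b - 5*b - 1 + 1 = -3*a^2 - a - 6*b^2 + b*(9*a + 1)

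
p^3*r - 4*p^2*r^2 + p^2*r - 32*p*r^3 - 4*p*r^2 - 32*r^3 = (p - 8*r)*(p + 4*r)*(p*r + r)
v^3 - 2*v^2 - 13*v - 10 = (v - 5)*(v + 1)*(v + 2)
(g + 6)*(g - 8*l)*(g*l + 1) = g^3*l - 8*g^2*l^2 + 6*g^2*l + g^2 - 48*g*l^2 - 8*g*l + 6*g - 48*l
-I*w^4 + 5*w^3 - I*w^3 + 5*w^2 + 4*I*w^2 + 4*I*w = w*(w + 1)*(w + 4*I)*(-I*w + 1)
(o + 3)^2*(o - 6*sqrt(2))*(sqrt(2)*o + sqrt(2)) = sqrt(2)*o^4 - 12*o^3 + 7*sqrt(2)*o^3 - 84*o^2 + 15*sqrt(2)*o^2 - 180*o + 9*sqrt(2)*o - 108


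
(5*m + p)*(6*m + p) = 30*m^2 + 11*m*p + p^2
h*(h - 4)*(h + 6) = h^3 + 2*h^2 - 24*h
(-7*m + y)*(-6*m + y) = 42*m^2 - 13*m*y + y^2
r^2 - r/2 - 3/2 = (r - 3/2)*(r + 1)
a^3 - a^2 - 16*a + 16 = (a - 4)*(a - 1)*(a + 4)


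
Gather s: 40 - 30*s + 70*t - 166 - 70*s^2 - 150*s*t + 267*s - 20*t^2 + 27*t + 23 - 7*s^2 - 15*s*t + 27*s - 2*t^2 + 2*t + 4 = -77*s^2 + s*(264 - 165*t) - 22*t^2 + 99*t - 99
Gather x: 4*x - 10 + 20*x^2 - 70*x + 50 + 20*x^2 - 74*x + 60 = 40*x^2 - 140*x + 100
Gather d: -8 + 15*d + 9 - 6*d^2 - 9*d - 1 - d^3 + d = -d^3 - 6*d^2 + 7*d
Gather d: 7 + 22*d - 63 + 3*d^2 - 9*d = 3*d^2 + 13*d - 56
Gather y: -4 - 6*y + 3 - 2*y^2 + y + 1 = -2*y^2 - 5*y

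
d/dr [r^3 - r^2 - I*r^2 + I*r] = 3*r^2 - 2*r - 2*I*r + I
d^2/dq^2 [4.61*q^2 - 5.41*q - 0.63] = 9.22000000000000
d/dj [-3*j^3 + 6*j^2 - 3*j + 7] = -9*j^2 + 12*j - 3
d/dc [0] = 0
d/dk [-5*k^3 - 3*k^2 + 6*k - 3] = -15*k^2 - 6*k + 6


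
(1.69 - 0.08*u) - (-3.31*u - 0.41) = 3.23*u + 2.1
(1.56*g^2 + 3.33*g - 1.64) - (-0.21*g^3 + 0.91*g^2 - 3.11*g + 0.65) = 0.21*g^3 + 0.65*g^2 + 6.44*g - 2.29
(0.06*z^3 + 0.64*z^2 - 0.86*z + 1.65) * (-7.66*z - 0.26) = -0.4596*z^4 - 4.918*z^3 + 6.4212*z^2 - 12.4154*z - 0.429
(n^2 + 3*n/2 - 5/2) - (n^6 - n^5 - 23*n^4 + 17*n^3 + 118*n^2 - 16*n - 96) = -n^6 + n^5 + 23*n^4 - 17*n^3 - 117*n^2 + 35*n/2 + 187/2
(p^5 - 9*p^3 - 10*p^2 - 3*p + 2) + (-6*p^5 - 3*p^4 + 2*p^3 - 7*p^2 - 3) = -5*p^5 - 3*p^4 - 7*p^3 - 17*p^2 - 3*p - 1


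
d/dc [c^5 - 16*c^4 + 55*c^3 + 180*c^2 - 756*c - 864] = 5*c^4 - 64*c^3 + 165*c^2 + 360*c - 756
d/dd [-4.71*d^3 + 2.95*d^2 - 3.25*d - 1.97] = -14.13*d^2 + 5.9*d - 3.25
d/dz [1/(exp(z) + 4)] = -exp(z)/(exp(z) + 4)^2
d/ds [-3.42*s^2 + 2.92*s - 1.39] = 2.92 - 6.84*s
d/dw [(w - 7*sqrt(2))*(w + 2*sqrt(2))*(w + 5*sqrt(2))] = 3*w^2 - 78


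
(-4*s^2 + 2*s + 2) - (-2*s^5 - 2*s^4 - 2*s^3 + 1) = 2*s^5 + 2*s^4 + 2*s^3 - 4*s^2 + 2*s + 1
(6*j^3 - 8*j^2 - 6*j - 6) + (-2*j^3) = 4*j^3 - 8*j^2 - 6*j - 6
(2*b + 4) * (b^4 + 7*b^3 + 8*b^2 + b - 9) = 2*b^5 + 18*b^4 + 44*b^3 + 34*b^2 - 14*b - 36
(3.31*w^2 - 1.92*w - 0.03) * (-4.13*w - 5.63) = -13.6703*w^3 - 10.7057*w^2 + 10.9335*w + 0.1689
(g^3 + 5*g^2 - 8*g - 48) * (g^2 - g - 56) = g^5 + 4*g^4 - 69*g^3 - 320*g^2 + 496*g + 2688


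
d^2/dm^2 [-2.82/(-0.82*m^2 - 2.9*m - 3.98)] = (-3.792336*m^2 - 13.41192*m + 2.82*(1.64*m + 2.9)*(3.28*m + 5.8) - 18.406704)/(0.82*m^2 + 2.9*m + 3.98)^3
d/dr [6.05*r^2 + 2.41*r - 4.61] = 12.1*r + 2.41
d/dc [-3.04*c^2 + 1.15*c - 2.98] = 1.15 - 6.08*c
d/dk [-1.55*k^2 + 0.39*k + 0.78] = 0.39 - 3.1*k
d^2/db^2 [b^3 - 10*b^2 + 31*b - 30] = 6*b - 20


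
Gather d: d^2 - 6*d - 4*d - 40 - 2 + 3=d^2 - 10*d - 39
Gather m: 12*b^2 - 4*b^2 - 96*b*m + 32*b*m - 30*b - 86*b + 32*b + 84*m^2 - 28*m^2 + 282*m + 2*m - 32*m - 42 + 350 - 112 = 8*b^2 - 84*b + 56*m^2 + m*(252 - 64*b) + 196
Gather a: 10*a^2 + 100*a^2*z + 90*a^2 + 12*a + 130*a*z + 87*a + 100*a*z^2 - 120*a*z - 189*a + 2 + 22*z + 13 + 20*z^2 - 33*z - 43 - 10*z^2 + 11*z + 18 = a^2*(100*z + 100) + a*(100*z^2 + 10*z - 90) + 10*z^2 - 10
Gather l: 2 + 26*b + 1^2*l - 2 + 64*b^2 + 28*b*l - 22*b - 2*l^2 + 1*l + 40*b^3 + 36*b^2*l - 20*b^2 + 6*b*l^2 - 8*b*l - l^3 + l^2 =40*b^3 + 44*b^2 + 4*b - l^3 + l^2*(6*b - 1) + l*(36*b^2 + 20*b + 2)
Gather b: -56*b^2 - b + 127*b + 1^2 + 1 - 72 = -56*b^2 + 126*b - 70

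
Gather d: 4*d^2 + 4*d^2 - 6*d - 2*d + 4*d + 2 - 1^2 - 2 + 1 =8*d^2 - 4*d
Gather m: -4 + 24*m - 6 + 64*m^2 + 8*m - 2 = 64*m^2 + 32*m - 12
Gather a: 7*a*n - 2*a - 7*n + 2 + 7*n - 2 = a*(7*n - 2)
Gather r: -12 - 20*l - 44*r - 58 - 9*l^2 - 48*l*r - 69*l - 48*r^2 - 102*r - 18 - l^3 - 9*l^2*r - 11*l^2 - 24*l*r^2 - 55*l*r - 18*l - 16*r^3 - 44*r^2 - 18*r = -l^3 - 20*l^2 - 107*l - 16*r^3 + r^2*(-24*l - 92) + r*(-9*l^2 - 103*l - 164) - 88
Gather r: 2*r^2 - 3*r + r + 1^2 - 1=2*r^2 - 2*r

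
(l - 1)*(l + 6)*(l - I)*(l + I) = l^4 + 5*l^3 - 5*l^2 + 5*l - 6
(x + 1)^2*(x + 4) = x^3 + 6*x^2 + 9*x + 4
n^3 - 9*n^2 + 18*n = n*(n - 6)*(n - 3)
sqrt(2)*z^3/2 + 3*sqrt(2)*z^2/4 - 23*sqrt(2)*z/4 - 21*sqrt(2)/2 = (z - 7/2)*(z + 3)*(sqrt(2)*z/2 + sqrt(2))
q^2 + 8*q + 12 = (q + 2)*(q + 6)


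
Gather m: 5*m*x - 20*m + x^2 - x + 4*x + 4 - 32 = m*(5*x - 20) + x^2 + 3*x - 28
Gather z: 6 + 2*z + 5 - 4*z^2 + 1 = -4*z^2 + 2*z + 12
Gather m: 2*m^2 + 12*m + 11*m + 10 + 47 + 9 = 2*m^2 + 23*m + 66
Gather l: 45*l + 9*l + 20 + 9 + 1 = 54*l + 30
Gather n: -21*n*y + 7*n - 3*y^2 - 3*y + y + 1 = n*(7 - 21*y) - 3*y^2 - 2*y + 1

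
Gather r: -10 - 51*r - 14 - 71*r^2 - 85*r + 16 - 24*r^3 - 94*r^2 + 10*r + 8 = -24*r^3 - 165*r^2 - 126*r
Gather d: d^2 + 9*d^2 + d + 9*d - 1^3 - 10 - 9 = 10*d^2 + 10*d - 20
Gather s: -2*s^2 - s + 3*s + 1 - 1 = -2*s^2 + 2*s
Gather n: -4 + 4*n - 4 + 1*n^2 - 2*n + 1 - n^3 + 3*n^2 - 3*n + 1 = -n^3 + 4*n^2 - n - 6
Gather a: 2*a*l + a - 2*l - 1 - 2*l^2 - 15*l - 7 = a*(2*l + 1) - 2*l^2 - 17*l - 8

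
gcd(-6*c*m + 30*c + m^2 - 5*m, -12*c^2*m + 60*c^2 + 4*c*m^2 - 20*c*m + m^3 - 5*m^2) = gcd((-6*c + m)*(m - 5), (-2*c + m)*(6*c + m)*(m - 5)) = m - 5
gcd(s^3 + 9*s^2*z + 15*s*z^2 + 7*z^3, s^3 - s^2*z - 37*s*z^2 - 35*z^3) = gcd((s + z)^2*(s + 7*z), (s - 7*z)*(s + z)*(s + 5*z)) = s + z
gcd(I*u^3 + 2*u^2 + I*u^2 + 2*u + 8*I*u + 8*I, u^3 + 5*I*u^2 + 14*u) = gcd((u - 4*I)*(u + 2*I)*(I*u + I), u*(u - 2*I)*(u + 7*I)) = 1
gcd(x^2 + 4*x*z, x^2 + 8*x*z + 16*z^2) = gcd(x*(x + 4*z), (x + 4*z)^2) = x + 4*z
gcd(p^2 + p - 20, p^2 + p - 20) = p^2 + p - 20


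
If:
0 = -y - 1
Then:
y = -1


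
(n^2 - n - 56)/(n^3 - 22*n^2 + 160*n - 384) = (n + 7)/(n^2 - 14*n + 48)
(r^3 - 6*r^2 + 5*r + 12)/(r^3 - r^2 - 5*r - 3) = (r - 4)/(r + 1)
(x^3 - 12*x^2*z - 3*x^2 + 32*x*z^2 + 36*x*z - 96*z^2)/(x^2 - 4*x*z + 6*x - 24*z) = (x^2 - 8*x*z - 3*x + 24*z)/(x + 6)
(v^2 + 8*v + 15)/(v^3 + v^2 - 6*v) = (v + 5)/(v*(v - 2))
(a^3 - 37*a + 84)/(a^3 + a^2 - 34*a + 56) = (a - 3)/(a - 2)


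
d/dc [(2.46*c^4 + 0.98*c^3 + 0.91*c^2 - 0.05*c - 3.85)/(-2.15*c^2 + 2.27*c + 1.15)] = (-10.578*c^5 + 14.6456*c^4 + 15.7652*c^3 + 5.3392*c^2 - 14.462*c + 8.682)/(4.6225*c^4 - 9.761*c^3 + 0.2079*c^2 + 5.221*c + 1.3225)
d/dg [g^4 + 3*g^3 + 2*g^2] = g*(4*g^2 + 9*g + 4)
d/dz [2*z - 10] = 2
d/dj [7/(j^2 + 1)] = -14*j/(j^2 + 1)^2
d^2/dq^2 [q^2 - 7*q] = 2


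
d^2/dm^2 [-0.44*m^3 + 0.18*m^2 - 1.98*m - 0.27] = 0.36 - 2.64*m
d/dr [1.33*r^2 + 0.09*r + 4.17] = 2.66*r + 0.09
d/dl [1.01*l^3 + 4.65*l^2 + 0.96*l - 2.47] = 3.03*l^2 + 9.3*l + 0.96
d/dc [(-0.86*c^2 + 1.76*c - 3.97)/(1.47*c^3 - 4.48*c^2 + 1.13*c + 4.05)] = (1.2642*c^4 - 5.1744*c^3 + 24.4207*c^2 - 42.5372*c + 11.6141)/(2.1609*c^6 - 13.1712*c^5 + 23.3926*c^4 + 1.7822*c^3 - 35.0111*c^2 + 9.153*c + 16.4025)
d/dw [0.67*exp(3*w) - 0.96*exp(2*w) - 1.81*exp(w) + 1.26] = (2.01*exp(2*w) - 1.92*exp(w) - 1.81)*exp(w)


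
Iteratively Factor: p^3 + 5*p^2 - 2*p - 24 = (p - 2)*(p^2 + 7*p + 12) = (p - 2)*(p + 4)*(p + 3)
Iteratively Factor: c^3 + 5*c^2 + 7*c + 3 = (c + 1)*(c^2 + 4*c + 3) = (c + 1)^2*(c + 3)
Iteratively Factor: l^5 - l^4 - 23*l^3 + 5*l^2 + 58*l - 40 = (l + 2)*(l^4 - 3*l^3 - 17*l^2 + 39*l - 20) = (l - 5)*(l + 2)*(l^3 + 2*l^2 - 7*l + 4) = (l - 5)*(l - 1)*(l + 2)*(l^2 + 3*l - 4) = (l - 5)*(l - 1)^2*(l + 2)*(l + 4)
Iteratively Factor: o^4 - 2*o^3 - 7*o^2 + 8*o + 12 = (o - 3)*(o^3 + o^2 - 4*o - 4) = (o - 3)*(o - 2)*(o^2 + 3*o + 2) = (o - 3)*(o - 2)*(o + 1)*(o + 2)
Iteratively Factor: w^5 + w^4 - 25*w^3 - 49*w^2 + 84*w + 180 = (w + 3)*(w^4 - 2*w^3 - 19*w^2 + 8*w + 60) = (w - 5)*(w + 3)*(w^3 + 3*w^2 - 4*w - 12) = (w - 5)*(w + 2)*(w + 3)*(w^2 + w - 6) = (w - 5)*(w - 2)*(w + 2)*(w + 3)*(w + 3)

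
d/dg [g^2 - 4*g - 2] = 2*g - 4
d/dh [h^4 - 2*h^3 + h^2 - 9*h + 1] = 4*h^3 - 6*h^2 + 2*h - 9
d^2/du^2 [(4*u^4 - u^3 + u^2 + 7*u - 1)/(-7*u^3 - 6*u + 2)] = 2*(119*u^6 - 1323*u^5 + 72*u^4 + 616*u^3 - 594*u^2 + 54*u - 52)/(343*u^9 + 882*u^7 - 294*u^6 + 756*u^5 - 504*u^4 + 300*u^3 - 216*u^2 + 72*u - 8)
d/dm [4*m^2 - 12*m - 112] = 8*m - 12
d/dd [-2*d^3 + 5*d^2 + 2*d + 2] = -6*d^2 + 10*d + 2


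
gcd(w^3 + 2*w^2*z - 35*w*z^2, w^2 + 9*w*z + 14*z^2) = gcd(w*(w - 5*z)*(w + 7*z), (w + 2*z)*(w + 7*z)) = w + 7*z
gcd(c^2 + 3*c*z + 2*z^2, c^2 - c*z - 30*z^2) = 1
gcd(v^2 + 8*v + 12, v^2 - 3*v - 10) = v + 2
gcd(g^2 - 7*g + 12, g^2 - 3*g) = g - 3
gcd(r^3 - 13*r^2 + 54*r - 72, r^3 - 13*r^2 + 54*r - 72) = r^3 - 13*r^2 + 54*r - 72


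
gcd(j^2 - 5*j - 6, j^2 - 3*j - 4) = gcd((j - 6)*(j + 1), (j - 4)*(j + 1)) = j + 1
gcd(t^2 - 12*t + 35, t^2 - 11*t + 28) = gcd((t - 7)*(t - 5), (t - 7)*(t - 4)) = t - 7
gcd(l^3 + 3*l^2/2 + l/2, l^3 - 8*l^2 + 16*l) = l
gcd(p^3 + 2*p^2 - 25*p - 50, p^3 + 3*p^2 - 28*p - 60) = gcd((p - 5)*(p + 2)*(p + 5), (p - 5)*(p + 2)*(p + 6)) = p^2 - 3*p - 10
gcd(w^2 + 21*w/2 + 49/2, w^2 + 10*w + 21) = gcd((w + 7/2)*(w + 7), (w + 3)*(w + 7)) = w + 7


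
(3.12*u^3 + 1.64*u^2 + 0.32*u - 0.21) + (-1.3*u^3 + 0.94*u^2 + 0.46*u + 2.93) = 1.82*u^3 + 2.58*u^2 + 0.78*u + 2.72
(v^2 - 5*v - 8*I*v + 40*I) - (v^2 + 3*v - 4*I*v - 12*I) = -8*v - 4*I*v + 52*I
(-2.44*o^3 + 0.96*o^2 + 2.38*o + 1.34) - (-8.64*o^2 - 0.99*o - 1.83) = -2.44*o^3 + 9.6*o^2 + 3.37*o + 3.17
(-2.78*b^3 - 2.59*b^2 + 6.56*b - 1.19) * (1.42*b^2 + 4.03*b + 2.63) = -3.9476*b^5 - 14.8812*b^4 - 8.4339*b^3 + 17.9353*b^2 + 12.4571*b - 3.1297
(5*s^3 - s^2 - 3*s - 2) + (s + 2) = 5*s^3 - s^2 - 2*s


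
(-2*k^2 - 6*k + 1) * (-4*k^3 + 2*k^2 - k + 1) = 8*k^5 + 20*k^4 - 14*k^3 + 6*k^2 - 7*k + 1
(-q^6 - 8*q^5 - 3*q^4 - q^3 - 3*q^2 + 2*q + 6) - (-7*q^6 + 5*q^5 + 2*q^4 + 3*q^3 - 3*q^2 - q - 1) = 6*q^6 - 13*q^5 - 5*q^4 - 4*q^3 + 3*q + 7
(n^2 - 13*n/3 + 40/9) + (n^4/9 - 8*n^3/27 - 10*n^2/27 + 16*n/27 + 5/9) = n^4/9 - 8*n^3/27 + 17*n^2/27 - 101*n/27 + 5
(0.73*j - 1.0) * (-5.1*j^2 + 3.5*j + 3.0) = -3.723*j^3 + 7.655*j^2 - 1.31*j - 3.0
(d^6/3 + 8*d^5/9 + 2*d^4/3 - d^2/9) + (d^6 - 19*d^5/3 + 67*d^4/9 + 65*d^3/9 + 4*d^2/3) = 4*d^6/3 - 49*d^5/9 + 73*d^4/9 + 65*d^3/9 + 11*d^2/9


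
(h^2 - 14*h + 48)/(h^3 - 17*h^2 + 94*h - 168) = (h - 8)/(h^2 - 11*h + 28)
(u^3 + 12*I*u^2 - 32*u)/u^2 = u + 12*I - 32/u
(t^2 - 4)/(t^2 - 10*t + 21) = (t^2 - 4)/(t^2 - 10*t + 21)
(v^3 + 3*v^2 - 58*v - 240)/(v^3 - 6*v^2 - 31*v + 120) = (v + 6)/(v - 3)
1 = 1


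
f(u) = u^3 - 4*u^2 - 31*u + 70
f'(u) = 3*u^2 - 8*u - 31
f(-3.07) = 98.54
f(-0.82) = 92.18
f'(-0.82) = -22.42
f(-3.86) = 72.55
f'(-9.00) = 284.00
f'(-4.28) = 58.20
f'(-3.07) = 21.83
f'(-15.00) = 764.00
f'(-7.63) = 204.69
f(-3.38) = 90.47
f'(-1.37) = -14.41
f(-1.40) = 102.82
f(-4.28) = 51.00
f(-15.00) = -3740.00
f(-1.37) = 102.39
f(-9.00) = -704.00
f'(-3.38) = 30.31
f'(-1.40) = -13.92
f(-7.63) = -370.53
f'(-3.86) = 44.58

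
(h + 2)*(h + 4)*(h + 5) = h^3 + 11*h^2 + 38*h + 40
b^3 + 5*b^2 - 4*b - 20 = (b - 2)*(b + 2)*(b + 5)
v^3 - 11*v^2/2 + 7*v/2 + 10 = (v - 4)*(v - 5/2)*(v + 1)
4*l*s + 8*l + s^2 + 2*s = (4*l + s)*(s + 2)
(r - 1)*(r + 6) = r^2 + 5*r - 6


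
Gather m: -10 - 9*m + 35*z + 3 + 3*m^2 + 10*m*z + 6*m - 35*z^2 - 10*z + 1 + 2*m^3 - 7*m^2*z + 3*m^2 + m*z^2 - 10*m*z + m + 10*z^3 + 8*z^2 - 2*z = 2*m^3 + m^2*(6 - 7*z) + m*(z^2 - 2) + 10*z^3 - 27*z^2 + 23*z - 6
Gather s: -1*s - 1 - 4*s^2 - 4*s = -4*s^2 - 5*s - 1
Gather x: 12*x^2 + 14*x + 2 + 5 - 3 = 12*x^2 + 14*x + 4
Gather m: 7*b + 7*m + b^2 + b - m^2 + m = b^2 + 8*b - m^2 + 8*m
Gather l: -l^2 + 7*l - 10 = -l^2 + 7*l - 10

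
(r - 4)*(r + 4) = r^2 - 16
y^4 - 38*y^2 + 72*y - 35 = (y - 5)*(y - 1)^2*(y + 7)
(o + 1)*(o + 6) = o^2 + 7*o + 6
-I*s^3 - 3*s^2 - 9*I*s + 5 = (s - 5*I)*(s + I)*(-I*s + 1)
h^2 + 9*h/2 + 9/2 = (h + 3/2)*(h + 3)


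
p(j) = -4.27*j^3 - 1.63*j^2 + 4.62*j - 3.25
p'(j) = -12.81*j^2 - 3.26*j + 4.62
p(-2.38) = 34.09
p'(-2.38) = -60.18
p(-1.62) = 3.14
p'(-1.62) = -23.72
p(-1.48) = 0.18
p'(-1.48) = -18.61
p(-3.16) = 100.61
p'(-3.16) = -112.99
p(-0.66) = -5.78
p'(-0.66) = 1.19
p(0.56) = -1.92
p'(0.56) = -1.22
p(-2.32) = 30.58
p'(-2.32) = -56.77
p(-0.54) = -5.55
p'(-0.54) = 2.65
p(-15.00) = 13971.95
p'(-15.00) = -2828.73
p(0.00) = -3.25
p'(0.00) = 4.62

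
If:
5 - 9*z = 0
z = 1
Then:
No Solution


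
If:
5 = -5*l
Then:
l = -1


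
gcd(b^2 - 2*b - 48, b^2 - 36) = b + 6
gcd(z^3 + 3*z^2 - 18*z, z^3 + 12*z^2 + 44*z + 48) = z + 6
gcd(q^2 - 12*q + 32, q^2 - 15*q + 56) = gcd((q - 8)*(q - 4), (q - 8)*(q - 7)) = q - 8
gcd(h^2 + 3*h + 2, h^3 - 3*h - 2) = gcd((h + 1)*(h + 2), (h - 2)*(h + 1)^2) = h + 1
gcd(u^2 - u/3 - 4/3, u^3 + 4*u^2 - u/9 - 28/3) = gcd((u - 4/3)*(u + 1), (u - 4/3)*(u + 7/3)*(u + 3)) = u - 4/3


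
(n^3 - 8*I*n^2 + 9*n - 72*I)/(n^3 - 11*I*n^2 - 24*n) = (n + 3*I)/n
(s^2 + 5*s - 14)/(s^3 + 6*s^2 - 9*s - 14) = 1/(s + 1)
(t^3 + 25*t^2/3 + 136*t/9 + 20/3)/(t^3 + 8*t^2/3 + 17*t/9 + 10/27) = 3*(t + 6)/(3*t + 1)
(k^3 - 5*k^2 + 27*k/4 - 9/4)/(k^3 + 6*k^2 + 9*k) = (4*k^3 - 20*k^2 + 27*k - 9)/(4*k*(k^2 + 6*k + 9))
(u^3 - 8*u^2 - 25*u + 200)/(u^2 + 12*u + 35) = (u^2 - 13*u + 40)/(u + 7)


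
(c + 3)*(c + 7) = c^2 + 10*c + 21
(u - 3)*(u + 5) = u^2 + 2*u - 15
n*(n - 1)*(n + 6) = n^3 + 5*n^2 - 6*n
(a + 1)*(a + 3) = a^2 + 4*a + 3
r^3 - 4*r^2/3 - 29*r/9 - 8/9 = (r - 8/3)*(r + 1/3)*(r + 1)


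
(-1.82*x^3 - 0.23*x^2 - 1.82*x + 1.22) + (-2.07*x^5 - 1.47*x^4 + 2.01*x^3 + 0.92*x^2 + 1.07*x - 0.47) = -2.07*x^5 - 1.47*x^4 + 0.19*x^3 + 0.69*x^2 - 0.75*x + 0.75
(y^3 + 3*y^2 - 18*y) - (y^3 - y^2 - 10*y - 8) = 4*y^2 - 8*y + 8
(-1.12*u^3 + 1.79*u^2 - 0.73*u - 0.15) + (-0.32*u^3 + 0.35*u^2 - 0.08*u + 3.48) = -1.44*u^3 + 2.14*u^2 - 0.81*u + 3.33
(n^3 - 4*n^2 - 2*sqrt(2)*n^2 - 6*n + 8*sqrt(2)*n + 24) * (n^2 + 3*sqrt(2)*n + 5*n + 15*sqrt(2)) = n^5 + n^4 + sqrt(2)*n^4 - 38*n^3 + sqrt(2)*n^3 - 38*sqrt(2)*n^2 - 18*n^2 - 18*sqrt(2)*n + 360*n + 360*sqrt(2)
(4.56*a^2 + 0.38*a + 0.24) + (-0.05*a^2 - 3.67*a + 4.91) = 4.51*a^2 - 3.29*a + 5.15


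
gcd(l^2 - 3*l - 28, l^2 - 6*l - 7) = l - 7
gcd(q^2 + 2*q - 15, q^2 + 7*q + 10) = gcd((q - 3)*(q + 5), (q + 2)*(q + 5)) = q + 5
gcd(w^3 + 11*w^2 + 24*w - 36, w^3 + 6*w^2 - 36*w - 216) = w^2 + 12*w + 36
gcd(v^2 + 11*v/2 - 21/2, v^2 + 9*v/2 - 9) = v - 3/2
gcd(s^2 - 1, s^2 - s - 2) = s + 1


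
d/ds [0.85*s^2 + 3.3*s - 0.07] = 1.7*s + 3.3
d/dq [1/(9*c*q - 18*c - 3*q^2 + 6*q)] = (-3*c + 2*q - 2)/(3*(3*c*q - 6*c - q^2 + 2*q)^2)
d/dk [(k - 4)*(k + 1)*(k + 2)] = 3*k^2 - 2*k - 10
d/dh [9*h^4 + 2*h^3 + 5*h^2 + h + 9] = 36*h^3 + 6*h^2 + 10*h + 1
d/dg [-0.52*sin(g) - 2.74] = -0.52*cos(g)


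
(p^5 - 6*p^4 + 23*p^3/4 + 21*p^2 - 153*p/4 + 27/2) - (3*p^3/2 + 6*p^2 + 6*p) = p^5 - 6*p^4 + 17*p^3/4 + 15*p^2 - 177*p/4 + 27/2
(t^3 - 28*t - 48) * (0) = 0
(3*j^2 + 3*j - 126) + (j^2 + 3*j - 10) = 4*j^2 + 6*j - 136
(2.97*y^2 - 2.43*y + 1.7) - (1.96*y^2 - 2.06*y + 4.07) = 1.01*y^2 - 0.37*y - 2.37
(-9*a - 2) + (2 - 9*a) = -18*a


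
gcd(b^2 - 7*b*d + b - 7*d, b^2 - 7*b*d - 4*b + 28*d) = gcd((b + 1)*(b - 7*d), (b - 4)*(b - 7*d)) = b - 7*d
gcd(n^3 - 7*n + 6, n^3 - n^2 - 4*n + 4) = n^2 - 3*n + 2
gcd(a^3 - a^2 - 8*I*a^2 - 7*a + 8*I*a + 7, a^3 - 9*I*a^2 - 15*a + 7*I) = a^2 - 8*I*a - 7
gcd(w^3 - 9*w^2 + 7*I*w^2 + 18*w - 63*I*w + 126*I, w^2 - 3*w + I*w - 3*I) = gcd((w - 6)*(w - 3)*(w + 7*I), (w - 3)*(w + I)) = w - 3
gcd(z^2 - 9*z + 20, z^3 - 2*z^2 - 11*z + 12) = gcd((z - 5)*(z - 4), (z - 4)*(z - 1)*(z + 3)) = z - 4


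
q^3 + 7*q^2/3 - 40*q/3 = q*(q - 8/3)*(q + 5)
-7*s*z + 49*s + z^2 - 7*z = (-7*s + z)*(z - 7)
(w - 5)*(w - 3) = w^2 - 8*w + 15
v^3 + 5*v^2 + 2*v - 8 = (v - 1)*(v + 2)*(v + 4)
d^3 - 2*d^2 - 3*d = d*(d - 3)*(d + 1)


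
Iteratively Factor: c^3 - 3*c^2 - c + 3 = (c - 3)*(c^2 - 1) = (c - 3)*(c - 1)*(c + 1)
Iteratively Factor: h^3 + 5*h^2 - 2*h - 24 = (h - 2)*(h^2 + 7*h + 12) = (h - 2)*(h + 3)*(h + 4)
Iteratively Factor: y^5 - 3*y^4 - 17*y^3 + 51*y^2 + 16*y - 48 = (y - 4)*(y^4 + y^3 - 13*y^2 - y + 12) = (y - 4)*(y - 3)*(y^3 + 4*y^2 - y - 4) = (y - 4)*(y - 3)*(y + 1)*(y^2 + 3*y - 4) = (y - 4)*(y - 3)*(y + 1)*(y + 4)*(y - 1)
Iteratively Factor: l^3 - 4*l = (l - 2)*(l^2 + 2*l) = (l - 2)*(l + 2)*(l)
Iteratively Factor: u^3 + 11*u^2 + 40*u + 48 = (u + 4)*(u^2 + 7*u + 12) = (u + 3)*(u + 4)*(u + 4)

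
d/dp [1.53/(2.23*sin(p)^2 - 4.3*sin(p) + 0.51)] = (6.579 - 6.8238*sin(p))*cos(p)/(2.23*sin(p)^2 - 4.3*sin(p) + 0.51)^2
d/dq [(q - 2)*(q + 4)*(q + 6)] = 3*q^2 + 16*q + 4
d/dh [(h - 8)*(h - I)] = 2*h - 8 - I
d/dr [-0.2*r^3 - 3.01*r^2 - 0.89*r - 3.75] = -0.6*r^2 - 6.02*r - 0.89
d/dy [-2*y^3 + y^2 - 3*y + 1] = -6*y^2 + 2*y - 3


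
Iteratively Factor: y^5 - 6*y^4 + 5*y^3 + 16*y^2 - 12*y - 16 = (y - 2)*(y^4 - 4*y^3 - 3*y^2 + 10*y + 8) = (y - 2)*(y + 1)*(y^3 - 5*y^2 + 2*y + 8) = (y - 2)*(y + 1)^2*(y^2 - 6*y + 8) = (y - 4)*(y - 2)*(y + 1)^2*(y - 2)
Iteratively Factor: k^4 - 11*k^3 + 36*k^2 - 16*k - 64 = (k - 4)*(k^3 - 7*k^2 + 8*k + 16) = (k - 4)^2*(k^2 - 3*k - 4) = (k - 4)^3*(k + 1)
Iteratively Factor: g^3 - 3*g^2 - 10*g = (g)*(g^2 - 3*g - 10) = g*(g + 2)*(g - 5)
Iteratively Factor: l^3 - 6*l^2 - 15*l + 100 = (l - 5)*(l^2 - l - 20) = (l - 5)*(l + 4)*(l - 5)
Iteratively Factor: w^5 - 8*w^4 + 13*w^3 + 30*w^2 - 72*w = (w + 2)*(w^4 - 10*w^3 + 33*w^2 - 36*w) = (w - 3)*(w + 2)*(w^3 - 7*w^2 + 12*w) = w*(w - 3)*(w + 2)*(w^2 - 7*w + 12) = w*(w - 4)*(w - 3)*(w + 2)*(w - 3)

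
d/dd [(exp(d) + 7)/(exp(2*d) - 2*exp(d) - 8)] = (2*(1 - exp(d))*(exp(d) + 7) + exp(2*d) - 2*exp(d) - 8)*exp(d)/(-exp(2*d) + 2*exp(d) + 8)^2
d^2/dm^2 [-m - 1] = 0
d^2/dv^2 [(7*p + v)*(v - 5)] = 2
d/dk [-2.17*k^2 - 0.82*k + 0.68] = -4.34*k - 0.82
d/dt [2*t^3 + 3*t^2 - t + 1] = 6*t^2 + 6*t - 1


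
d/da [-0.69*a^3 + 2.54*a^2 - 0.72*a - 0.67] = -2.07*a^2 + 5.08*a - 0.72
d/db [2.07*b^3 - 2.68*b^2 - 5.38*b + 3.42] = 6.21*b^2 - 5.36*b - 5.38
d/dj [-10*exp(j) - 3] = -10*exp(j)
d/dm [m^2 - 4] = 2*m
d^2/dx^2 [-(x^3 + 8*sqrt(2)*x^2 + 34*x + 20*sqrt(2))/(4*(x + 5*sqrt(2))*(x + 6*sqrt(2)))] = 20*(-x^3 - 15*sqrt(2)*x^2 - 150*x - 250*sqrt(2))/(x^6 + 33*sqrt(2)*x^5 + 906*x^4 + 6622*sqrt(2)*x^3 + 54360*x^2 + 118800*sqrt(2)*x + 216000)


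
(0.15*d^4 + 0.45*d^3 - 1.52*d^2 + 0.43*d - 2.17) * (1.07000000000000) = 0.1605*d^4 + 0.4815*d^3 - 1.6264*d^2 + 0.4601*d - 2.3219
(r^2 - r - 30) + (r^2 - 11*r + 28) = 2*r^2 - 12*r - 2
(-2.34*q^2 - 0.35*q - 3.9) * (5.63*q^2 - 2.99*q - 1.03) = -13.1742*q^4 + 5.0261*q^3 - 18.5003*q^2 + 12.0215*q + 4.017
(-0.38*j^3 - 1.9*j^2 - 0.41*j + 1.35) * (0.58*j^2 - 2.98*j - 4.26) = -0.2204*j^5 + 0.0304000000000002*j^4 + 7.043*j^3 + 10.0988*j^2 - 2.2764*j - 5.751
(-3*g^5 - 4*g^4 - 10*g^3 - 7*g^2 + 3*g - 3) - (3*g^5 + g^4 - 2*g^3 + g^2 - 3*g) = -6*g^5 - 5*g^4 - 8*g^3 - 8*g^2 + 6*g - 3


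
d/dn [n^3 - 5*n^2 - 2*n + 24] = 3*n^2 - 10*n - 2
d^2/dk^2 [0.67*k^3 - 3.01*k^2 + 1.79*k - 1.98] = 4.02*k - 6.02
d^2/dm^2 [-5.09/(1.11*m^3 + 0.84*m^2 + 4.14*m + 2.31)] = ((33.8994*m + 8.5512)*(1.11*m^3 + 0.84*m^2 + 4.14*m + 2.31) - 5.09*(3.33*m^2 + 1.68*m + 4.14)*(6.66*m^2 + 3.36*m + 8.28))/(1.11*m^3 + 0.84*m^2 + 4.14*m + 2.31)^3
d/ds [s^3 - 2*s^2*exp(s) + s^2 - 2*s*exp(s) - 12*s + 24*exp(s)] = -2*s^2*exp(s) + 3*s^2 - 6*s*exp(s) + 2*s + 22*exp(s) - 12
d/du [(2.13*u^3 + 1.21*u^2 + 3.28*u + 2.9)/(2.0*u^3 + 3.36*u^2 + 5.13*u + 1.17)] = (4.7368*u^4 + 8.73379999999999*u^3 - 14.7372*u^2 - 16.6566*u - 11.0394)/(4.0*u^6 + 13.44*u^5 + 31.8096*u^4 + 39.1536*u^3 + 34.1793*u^2 + 12.0042*u + 1.3689)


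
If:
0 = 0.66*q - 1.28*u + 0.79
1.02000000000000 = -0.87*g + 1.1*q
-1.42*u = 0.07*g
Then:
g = -2.40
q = -0.97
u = 0.12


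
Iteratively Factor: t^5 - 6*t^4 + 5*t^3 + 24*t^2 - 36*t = (t - 2)*(t^4 - 4*t^3 - 3*t^2 + 18*t) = t*(t - 2)*(t^3 - 4*t^2 - 3*t + 18) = t*(t - 3)*(t - 2)*(t^2 - t - 6) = t*(t - 3)*(t - 2)*(t + 2)*(t - 3)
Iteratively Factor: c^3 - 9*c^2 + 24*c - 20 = (c - 2)*(c^2 - 7*c + 10) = (c - 5)*(c - 2)*(c - 2)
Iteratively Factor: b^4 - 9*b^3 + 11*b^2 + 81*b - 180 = (b - 5)*(b^3 - 4*b^2 - 9*b + 36) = (b - 5)*(b - 3)*(b^2 - b - 12) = (b - 5)*(b - 3)*(b + 3)*(b - 4)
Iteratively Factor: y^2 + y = (y + 1)*(y)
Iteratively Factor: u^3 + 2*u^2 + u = (u + 1)*(u^2 + u) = (u + 1)^2*(u)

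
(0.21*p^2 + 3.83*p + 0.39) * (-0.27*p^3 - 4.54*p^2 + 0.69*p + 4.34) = -0.0567*p^5 - 1.9875*p^4 - 17.3486*p^3 + 1.7835*p^2 + 16.8913*p + 1.6926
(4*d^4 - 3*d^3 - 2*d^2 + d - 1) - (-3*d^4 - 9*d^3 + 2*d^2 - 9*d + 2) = 7*d^4 + 6*d^3 - 4*d^2 + 10*d - 3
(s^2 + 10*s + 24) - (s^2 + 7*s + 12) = 3*s + 12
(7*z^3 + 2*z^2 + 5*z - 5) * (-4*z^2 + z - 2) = -28*z^5 - z^4 - 32*z^3 + 21*z^2 - 15*z + 10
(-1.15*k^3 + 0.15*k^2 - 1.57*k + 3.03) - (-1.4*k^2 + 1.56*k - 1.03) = -1.15*k^3 + 1.55*k^2 - 3.13*k + 4.06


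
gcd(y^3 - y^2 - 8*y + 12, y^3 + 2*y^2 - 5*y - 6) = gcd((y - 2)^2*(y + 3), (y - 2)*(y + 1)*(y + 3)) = y^2 + y - 6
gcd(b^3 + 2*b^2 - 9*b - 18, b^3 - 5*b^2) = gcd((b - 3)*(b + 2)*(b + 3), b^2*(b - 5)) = 1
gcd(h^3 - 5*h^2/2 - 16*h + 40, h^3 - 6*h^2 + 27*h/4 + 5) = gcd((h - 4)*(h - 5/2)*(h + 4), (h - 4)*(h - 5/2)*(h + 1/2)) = h^2 - 13*h/2 + 10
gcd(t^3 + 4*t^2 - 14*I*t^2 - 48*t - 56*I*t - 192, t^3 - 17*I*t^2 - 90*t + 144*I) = t^2 - 14*I*t - 48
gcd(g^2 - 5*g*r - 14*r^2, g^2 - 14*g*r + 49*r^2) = -g + 7*r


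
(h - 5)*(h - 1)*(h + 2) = h^3 - 4*h^2 - 7*h + 10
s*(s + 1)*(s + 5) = s^3 + 6*s^2 + 5*s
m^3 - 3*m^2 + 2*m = m*(m - 2)*(m - 1)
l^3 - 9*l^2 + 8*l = l*(l - 8)*(l - 1)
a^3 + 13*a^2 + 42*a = a*(a + 6)*(a + 7)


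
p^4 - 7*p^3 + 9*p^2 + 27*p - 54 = (p - 3)^3*(p + 2)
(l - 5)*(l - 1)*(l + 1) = l^3 - 5*l^2 - l + 5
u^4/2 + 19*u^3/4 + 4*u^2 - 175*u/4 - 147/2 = (u/2 + 1)*(u - 3)*(u + 7/2)*(u + 7)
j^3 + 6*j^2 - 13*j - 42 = (j - 3)*(j + 2)*(j + 7)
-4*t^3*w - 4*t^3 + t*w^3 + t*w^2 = (-2*t + w)*(2*t + w)*(t*w + t)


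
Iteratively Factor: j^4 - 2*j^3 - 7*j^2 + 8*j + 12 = (j + 1)*(j^3 - 3*j^2 - 4*j + 12) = (j - 2)*(j + 1)*(j^2 - j - 6) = (j - 2)*(j + 1)*(j + 2)*(j - 3)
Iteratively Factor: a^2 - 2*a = (a)*(a - 2)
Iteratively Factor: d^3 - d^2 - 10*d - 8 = (d + 2)*(d^2 - 3*d - 4) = (d + 1)*(d + 2)*(d - 4)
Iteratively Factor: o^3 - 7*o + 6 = (o - 1)*(o^2 + o - 6) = (o - 2)*(o - 1)*(o + 3)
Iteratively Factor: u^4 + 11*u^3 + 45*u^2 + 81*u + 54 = (u + 3)*(u^3 + 8*u^2 + 21*u + 18) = (u + 3)^2*(u^2 + 5*u + 6) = (u + 2)*(u + 3)^2*(u + 3)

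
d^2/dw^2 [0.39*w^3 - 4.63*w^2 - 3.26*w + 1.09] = 2.34*w - 9.26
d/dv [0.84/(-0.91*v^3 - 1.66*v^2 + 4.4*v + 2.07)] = (2.2932*v^2 + 2.7888*v - 3.696)/(0.91*v^3 + 1.66*v^2 - 4.4*v - 2.07)^2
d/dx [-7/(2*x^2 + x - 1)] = 7*(4*x + 1)/(2*x^2 + x - 1)^2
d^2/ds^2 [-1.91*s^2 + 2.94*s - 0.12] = -3.82000000000000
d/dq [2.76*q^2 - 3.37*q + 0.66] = 5.52*q - 3.37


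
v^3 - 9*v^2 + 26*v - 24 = (v - 4)*(v - 3)*(v - 2)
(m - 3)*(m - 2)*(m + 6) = m^3 + m^2 - 24*m + 36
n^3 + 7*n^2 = n^2*(n + 7)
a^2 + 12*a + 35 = (a + 5)*(a + 7)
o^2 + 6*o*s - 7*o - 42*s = (o - 7)*(o + 6*s)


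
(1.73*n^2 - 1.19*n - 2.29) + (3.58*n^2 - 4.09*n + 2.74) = 5.31*n^2 - 5.28*n + 0.45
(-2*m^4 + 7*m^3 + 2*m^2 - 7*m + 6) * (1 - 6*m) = 12*m^5 - 44*m^4 - 5*m^3 + 44*m^2 - 43*m + 6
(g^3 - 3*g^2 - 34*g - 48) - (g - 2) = g^3 - 3*g^2 - 35*g - 46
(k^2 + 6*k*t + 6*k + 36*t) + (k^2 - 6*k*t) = 2*k^2 + 6*k + 36*t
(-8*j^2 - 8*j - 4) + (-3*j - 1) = -8*j^2 - 11*j - 5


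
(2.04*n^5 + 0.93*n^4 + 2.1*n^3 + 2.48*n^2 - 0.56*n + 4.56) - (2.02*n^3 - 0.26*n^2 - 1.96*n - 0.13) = 2.04*n^5 + 0.93*n^4 + 0.0800000000000001*n^3 + 2.74*n^2 + 1.4*n + 4.69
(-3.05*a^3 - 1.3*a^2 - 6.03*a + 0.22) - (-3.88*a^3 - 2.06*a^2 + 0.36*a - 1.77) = 0.83*a^3 + 0.76*a^2 - 6.39*a + 1.99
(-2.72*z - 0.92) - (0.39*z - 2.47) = 1.55 - 3.11*z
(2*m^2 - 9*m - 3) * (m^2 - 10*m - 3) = 2*m^4 - 29*m^3 + 81*m^2 + 57*m + 9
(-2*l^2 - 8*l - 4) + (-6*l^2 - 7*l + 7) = -8*l^2 - 15*l + 3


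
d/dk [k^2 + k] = 2*k + 1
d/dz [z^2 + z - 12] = 2*z + 1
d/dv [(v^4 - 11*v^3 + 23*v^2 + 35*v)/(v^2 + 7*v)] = 2*(v^3 + 5*v^2 - 77*v + 63)/(v^2 + 14*v + 49)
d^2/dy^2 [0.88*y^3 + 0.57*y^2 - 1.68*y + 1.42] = 5.28*y + 1.14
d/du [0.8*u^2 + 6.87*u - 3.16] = 1.6*u + 6.87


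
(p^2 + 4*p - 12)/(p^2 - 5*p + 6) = (p + 6)/(p - 3)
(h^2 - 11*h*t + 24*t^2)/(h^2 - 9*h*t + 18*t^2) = (-h + 8*t)/(-h + 6*t)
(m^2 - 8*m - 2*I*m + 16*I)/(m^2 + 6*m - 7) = (m^2 - 8*m - 2*I*m + 16*I)/(m^2 + 6*m - 7)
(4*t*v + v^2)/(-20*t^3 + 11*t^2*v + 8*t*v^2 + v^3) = v/(-5*t^2 + 4*t*v + v^2)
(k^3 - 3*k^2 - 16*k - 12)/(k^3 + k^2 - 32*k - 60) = (k + 1)/(k + 5)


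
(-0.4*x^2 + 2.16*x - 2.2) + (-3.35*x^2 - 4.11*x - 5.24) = -3.75*x^2 - 1.95*x - 7.44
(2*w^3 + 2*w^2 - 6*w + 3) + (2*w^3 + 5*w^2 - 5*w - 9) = 4*w^3 + 7*w^2 - 11*w - 6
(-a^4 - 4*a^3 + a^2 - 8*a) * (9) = -9*a^4 - 36*a^3 + 9*a^2 - 72*a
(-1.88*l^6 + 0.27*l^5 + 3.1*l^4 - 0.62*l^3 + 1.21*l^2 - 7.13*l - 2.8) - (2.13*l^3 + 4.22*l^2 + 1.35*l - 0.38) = -1.88*l^6 + 0.27*l^5 + 3.1*l^4 - 2.75*l^3 - 3.01*l^2 - 8.48*l - 2.42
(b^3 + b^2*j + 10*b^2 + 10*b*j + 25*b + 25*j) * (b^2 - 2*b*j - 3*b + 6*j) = b^5 - b^4*j + 7*b^4 - 2*b^3*j^2 - 7*b^3*j - 5*b^3 - 14*b^2*j^2 + 5*b^2*j - 75*b^2 + 10*b*j^2 + 75*b*j + 150*j^2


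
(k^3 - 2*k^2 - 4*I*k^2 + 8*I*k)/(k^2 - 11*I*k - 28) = k*(k - 2)/(k - 7*I)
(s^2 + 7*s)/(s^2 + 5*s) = (s + 7)/(s + 5)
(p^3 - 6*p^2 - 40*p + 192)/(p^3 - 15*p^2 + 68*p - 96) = (p + 6)/(p - 3)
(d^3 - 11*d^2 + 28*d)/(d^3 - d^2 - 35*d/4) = 4*(-d^2 + 11*d - 28)/(-4*d^2 + 4*d + 35)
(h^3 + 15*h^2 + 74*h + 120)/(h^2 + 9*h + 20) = h + 6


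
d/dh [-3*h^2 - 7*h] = -6*h - 7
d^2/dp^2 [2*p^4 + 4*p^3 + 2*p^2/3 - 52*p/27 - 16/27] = 24*p^2 + 24*p + 4/3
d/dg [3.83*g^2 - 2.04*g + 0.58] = 7.66*g - 2.04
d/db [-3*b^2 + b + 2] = 1 - 6*b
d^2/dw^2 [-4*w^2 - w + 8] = -8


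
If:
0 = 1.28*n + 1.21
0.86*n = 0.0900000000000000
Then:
No Solution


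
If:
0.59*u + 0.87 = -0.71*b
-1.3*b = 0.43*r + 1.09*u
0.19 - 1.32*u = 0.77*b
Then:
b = -2.61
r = 3.67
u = 1.67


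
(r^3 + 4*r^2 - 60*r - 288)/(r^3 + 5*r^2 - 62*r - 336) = (r + 6)/(r + 7)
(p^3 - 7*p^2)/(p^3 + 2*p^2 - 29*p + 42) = p^2*(p - 7)/(p^3 + 2*p^2 - 29*p + 42)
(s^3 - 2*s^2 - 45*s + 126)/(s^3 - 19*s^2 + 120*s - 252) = (s^2 + 4*s - 21)/(s^2 - 13*s + 42)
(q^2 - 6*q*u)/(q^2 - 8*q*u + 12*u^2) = q/(q - 2*u)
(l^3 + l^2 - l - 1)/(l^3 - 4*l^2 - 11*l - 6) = (l - 1)/(l - 6)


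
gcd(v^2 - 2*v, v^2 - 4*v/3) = v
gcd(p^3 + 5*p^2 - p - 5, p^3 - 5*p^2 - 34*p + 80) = p + 5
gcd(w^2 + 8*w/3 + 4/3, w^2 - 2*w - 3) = 1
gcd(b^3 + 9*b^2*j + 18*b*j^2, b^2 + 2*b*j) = b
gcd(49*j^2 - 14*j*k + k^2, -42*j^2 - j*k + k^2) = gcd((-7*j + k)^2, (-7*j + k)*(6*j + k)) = 7*j - k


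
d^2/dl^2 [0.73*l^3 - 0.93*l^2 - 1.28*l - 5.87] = 4.38*l - 1.86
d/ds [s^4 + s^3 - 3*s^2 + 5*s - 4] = 4*s^3 + 3*s^2 - 6*s + 5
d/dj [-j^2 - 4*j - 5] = -2*j - 4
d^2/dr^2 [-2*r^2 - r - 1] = -4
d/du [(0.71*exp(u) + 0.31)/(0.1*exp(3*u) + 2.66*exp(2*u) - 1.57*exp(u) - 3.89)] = (-(0.71*exp(u) + 0.31)*(0.3*exp(2*u) + 5.32*exp(u) - 1.57) + 0.071*exp(3*u) + 1.8886*exp(2*u) - 1.1147*exp(u) - 2.7619)*exp(u)/(0.1*exp(3*u) + 2.66*exp(2*u) - 1.57*exp(u) - 3.89)^2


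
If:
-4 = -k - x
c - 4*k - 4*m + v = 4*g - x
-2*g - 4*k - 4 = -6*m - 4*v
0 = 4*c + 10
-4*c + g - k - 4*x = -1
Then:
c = -5/2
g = 3*x - 7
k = 4 - x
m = 2 - 13*x/11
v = 25*x/11 - 3/2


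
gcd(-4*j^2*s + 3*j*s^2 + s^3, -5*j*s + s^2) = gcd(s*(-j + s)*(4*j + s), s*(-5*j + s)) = s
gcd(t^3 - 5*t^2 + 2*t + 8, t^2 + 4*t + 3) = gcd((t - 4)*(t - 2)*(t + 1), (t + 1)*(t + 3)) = t + 1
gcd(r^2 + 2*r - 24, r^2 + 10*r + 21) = 1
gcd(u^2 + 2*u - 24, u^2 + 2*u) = 1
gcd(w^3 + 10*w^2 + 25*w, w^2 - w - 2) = 1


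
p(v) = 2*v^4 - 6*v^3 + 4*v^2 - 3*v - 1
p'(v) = 8*v^3 - 18*v^2 + 8*v - 3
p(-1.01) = 14.37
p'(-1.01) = -37.68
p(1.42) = -6.24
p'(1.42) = -5.03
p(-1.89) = 84.99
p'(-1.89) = -136.43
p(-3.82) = 829.16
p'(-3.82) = -742.17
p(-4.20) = 1149.03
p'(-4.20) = -946.82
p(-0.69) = 5.40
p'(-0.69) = -19.72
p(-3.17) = 441.80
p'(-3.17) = -464.08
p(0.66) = -2.58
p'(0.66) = -3.26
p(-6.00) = 4049.00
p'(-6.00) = -2427.00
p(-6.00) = 4049.00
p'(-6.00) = -2427.00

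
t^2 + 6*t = t*(t + 6)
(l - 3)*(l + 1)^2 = l^3 - l^2 - 5*l - 3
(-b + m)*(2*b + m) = -2*b^2 + b*m + m^2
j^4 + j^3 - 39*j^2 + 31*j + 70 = (j - 5)*(j - 2)*(j + 1)*(j + 7)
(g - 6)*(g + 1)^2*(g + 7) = g^4 + 3*g^3 - 39*g^2 - 83*g - 42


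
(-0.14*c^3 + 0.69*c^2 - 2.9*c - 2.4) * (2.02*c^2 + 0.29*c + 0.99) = -0.2828*c^5 + 1.3532*c^4 - 5.7965*c^3 - 5.0059*c^2 - 3.567*c - 2.376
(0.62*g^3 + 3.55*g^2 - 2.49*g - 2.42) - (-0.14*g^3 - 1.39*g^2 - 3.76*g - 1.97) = 0.76*g^3 + 4.94*g^2 + 1.27*g - 0.45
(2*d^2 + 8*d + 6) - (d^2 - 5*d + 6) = d^2 + 13*d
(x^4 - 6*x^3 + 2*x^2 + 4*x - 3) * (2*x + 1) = 2*x^5 - 11*x^4 - 2*x^3 + 10*x^2 - 2*x - 3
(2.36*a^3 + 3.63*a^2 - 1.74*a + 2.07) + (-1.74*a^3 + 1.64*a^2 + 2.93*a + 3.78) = 0.62*a^3 + 5.27*a^2 + 1.19*a + 5.85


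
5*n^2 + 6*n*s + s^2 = (n + s)*(5*n + s)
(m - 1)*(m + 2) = m^2 + m - 2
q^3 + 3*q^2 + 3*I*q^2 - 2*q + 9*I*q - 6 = (q + 3)*(q + I)*(q + 2*I)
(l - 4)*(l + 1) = l^2 - 3*l - 4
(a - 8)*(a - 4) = a^2 - 12*a + 32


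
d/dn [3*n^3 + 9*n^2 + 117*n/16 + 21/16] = 9*n^2 + 18*n + 117/16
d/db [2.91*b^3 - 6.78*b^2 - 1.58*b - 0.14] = 8.73*b^2 - 13.56*b - 1.58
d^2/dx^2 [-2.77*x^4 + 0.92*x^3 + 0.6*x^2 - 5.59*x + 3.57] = -33.24*x^2 + 5.52*x + 1.2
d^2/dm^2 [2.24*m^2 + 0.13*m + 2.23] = 4.48000000000000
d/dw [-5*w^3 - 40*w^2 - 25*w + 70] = -15*w^2 - 80*w - 25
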